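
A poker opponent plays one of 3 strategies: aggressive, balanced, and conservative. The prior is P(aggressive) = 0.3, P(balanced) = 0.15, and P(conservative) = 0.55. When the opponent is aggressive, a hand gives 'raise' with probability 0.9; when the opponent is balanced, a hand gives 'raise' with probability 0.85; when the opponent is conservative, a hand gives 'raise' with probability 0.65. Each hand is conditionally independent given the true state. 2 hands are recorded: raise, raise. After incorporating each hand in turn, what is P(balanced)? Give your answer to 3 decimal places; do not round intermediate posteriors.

After 'raise': normaliser = 0.9·0.3000 + 0.85·0.1500 + 0.65·0.5500; P(aggressive) ≈ 0.3576, P(balanced) ≈ 0.1689, P(conservative) ≈ 0.4735
After 'raise': normaliser = 0.9·0.3576 + 0.85·0.1689 + 0.65·0.4735; P(aggressive) ≈ 0.4163, P(balanced) ≈ 0.1857, P(conservative) ≈ 0.3981

0.186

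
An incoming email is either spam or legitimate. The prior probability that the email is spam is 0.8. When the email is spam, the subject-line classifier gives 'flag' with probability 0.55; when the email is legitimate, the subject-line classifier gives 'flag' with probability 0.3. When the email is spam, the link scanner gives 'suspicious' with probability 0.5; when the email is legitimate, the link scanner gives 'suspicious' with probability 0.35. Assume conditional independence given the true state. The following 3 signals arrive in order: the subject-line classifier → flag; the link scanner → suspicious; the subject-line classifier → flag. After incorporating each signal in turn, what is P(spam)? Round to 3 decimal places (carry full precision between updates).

0.951

Apply Bayes' rule sequentially, carrying P(spam) forward.
After the subject-line classifier='flag': P(spam) = 0.55·0.8000 / (0.55·0.8000 + 0.3·0.2000) ≈ 0.8800
After the link scanner='suspicious': P(spam) = 0.5·0.8800 / (0.5·0.8800 + 0.35·0.1200) ≈ 0.9129
After the subject-line classifier='flag': P(spam) = 0.55·0.9129 / (0.55·0.9129 + 0.3·0.0871) ≈ 0.9505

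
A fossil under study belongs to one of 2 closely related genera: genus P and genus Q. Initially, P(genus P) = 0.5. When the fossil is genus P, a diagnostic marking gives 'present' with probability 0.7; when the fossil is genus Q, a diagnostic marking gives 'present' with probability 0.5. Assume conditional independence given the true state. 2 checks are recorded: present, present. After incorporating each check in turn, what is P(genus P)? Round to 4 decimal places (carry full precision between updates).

After 'present': P(genus P) = 0.7·0.5000 / (0.7·0.5000 + 0.5·0.5000) ≈ 0.5833
After 'present': P(genus P) = 0.7·0.5833 / (0.7·0.5833 + 0.5·0.4167) ≈ 0.6622

0.6622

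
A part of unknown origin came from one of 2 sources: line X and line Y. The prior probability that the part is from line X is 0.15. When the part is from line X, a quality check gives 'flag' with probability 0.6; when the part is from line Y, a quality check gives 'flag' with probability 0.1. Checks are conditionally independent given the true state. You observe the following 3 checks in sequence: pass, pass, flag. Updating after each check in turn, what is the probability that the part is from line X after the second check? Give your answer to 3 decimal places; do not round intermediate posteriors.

0.034

Each posterior becomes the prior for the next update.
After 'pass': P(line X) = 0.4·0.1500 / (0.4·0.1500 + 0.9·0.8500) ≈ 0.0727
After 'pass': P(line X) = 0.4·0.0727 / (0.4·0.0727 + 0.9·0.9273) ≈ 0.0337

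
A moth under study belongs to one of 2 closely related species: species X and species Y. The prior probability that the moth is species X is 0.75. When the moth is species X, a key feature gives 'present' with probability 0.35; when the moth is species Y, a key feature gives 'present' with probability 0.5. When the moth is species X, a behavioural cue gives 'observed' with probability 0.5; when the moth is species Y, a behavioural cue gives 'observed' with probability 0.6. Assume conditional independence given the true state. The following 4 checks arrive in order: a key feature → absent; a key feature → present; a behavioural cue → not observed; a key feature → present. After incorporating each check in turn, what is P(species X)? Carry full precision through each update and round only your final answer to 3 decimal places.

After a key feature='absent': P(species X) = 0.65·0.7500 / (0.65·0.7500 + 0.5·0.2500) ≈ 0.7959
After a key feature='present': P(species X) = 0.35·0.7959 / (0.35·0.7959 + 0.5·0.2041) ≈ 0.7319
After a behavioural cue='not observed': P(species X) = 0.5·0.7319 / (0.5·0.7319 + 0.4·0.2681) ≈ 0.7734
After a key feature='present': P(species X) = 0.35·0.7734 / (0.35·0.7734 + 0.5·0.2266) ≈ 0.7049

0.705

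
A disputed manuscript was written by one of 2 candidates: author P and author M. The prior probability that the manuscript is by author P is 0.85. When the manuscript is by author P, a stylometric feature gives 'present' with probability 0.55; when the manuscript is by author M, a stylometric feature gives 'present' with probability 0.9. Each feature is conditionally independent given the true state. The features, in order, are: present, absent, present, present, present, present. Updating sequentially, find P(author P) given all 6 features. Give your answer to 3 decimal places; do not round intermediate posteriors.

0.685

After 'present': P(author P) = 0.55·0.8500 / (0.55·0.8500 + 0.9·0.1500) ≈ 0.7759
After 'absent': P(author P) = 0.45·0.7759 / (0.45·0.7759 + 0.1·0.2241) ≈ 0.9397
After 'present': P(author P) = 0.55·0.9397 / (0.55·0.9397 + 0.9·0.0603) ≈ 0.9050
After 'present': P(author P) = 0.55·0.9050 / (0.55·0.9050 + 0.9·0.0950) ≈ 0.8534
After 'present': P(author P) = 0.55·0.8534 / (0.55·0.8534 + 0.9·0.1466) ≈ 0.7805
After 'present': P(author P) = 0.55·0.7805 / (0.55·0.7805 + 0.9·0.2195) ≈ 0.6849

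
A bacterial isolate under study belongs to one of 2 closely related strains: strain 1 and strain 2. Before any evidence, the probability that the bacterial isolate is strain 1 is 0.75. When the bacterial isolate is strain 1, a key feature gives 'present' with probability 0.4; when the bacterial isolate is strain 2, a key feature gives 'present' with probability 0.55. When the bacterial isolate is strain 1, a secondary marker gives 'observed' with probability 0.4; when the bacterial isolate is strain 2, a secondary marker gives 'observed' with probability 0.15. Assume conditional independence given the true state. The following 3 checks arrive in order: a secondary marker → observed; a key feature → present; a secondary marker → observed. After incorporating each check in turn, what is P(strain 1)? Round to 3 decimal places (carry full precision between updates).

0.939

After a secondary marker='observed': P(strain 1) = 0.4·0.7500 / (0.4·0.7500 + 0.15·0.2500) ≈ 0.8889
After a key feature='present': P(strain 1) = 0.4·0.8889 / (0.4·0.8889 + 0.55·0.1111) ≈ 0.8533
After a secondary marker='observed': P(strain 1) = 0.4·0.8533 / (0.4·0.8533 + 0.15·0.1467) ≈ 0.9394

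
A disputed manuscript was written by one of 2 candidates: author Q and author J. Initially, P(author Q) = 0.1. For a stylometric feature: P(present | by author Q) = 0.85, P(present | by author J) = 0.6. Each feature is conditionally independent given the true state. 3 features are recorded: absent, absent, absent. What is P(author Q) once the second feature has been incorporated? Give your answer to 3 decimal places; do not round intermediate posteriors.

0.015

After 'absent': P(author Q) = 0.15·0.1000 / (0.15·0.1000 + 0.4·0.9000) ≈ 0.0400
After 'absent': P(author Q) = 0.15·0.0400 / (0.15·0.0400 + 0.4·0.9600) ≈ 0.0154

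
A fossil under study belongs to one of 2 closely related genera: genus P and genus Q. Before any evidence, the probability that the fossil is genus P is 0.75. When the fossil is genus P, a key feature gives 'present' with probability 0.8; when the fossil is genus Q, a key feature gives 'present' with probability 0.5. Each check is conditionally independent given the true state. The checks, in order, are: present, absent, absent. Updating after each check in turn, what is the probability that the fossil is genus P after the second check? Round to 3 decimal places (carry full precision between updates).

After 'present': P(genus P) = 0.8·0.7500 / (0.8·0.7500 + 0.5·0.2500) ≈ 0.8276
After 'absent': P(genus P) = 0.2·0.8276 / (0.2·0.8276 + 0.5·0.1724) ≈ 0.6575

0.658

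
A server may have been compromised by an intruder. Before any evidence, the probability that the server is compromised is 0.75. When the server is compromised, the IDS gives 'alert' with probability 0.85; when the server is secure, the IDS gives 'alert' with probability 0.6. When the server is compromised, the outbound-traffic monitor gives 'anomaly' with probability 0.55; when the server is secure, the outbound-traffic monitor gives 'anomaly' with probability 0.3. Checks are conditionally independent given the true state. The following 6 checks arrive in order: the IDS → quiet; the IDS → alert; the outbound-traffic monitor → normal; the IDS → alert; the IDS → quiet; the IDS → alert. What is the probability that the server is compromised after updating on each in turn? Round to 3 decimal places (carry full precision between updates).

After the IDS='quiet': P(compromised) = 0.15·0.7500 / (0.15·0.7500 + 0.4·0.2500) ≈ 0.5294
After the IDS='alert': P(compromised) = 0.85·0.5294 / (0.85·0.5294 + 0.6·0.4706) ≈ 0.6145
After the outbound-traffic monitor='normal': P(compromised) = 0.45·0.6145 / (0.45·0.6145 + 0.7·0.3855) ≈ 0.5061
After the IDS='alert': P(compromised) = 0.85·0.5061 / (0.85·0.5061 + 0.6·0.4939) ≈ 0.5921
After the IDS='quiet': P(compromised) = 0.15·0.5921 / (0.15·0.5921 + 0.4·0.4079) ≈ 0.3525
After the IDS='alert': P(compromised) = 0.85·0.3525 / (0.85·0.3525 + 0.6·0.6475) ≈ 0.4354

0.435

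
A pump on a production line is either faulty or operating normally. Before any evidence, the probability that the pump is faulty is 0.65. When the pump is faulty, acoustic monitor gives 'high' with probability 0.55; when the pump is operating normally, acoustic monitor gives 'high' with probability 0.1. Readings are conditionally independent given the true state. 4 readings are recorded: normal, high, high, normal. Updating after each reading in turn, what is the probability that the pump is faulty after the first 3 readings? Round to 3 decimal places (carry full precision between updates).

After 'normal': P(faulty) = 0.45·0.6500 / (0.45·0.6500 + 0.9·0.3500) ≈ 0.4815
After 'high': P(faulty) = 0.55·0.4815 / (0.55·0.4815 + 0.1·0.5185) ≈ 0.8363
After 'high': P(faulty) = 0.55·0.8363 / (0.55·0.8363 + 0.1·0.1637) ≈ 0.9656

0.966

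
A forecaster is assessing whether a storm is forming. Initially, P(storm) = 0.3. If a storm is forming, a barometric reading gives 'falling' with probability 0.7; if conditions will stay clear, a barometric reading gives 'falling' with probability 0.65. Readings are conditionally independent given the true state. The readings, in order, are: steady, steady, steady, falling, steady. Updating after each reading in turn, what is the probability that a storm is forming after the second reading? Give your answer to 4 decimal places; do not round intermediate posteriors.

0.2395

After 'steady': P(storm) = 0.3·0.3000 / (0.3·0.3000 + 0.35·0.7000) ≈ 0.2687
After 'steady': P(storm) = 0.3·0.2687 / (0.3·0.2687 + 0.35·0.7313) ≈ 0.2395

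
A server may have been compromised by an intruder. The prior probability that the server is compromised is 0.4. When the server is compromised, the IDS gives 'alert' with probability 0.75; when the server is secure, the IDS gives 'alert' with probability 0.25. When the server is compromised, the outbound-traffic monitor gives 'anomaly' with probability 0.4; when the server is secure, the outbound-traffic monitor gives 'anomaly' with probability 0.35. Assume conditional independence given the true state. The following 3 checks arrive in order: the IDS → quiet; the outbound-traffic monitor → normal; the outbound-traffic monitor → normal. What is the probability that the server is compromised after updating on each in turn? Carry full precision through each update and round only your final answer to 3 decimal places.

0.159

Apply Bayes' rule sequentially, carrying P(compromised) forward.
After the IDS='quiet': P(compromised) = 0.25·0.4000 / (0.25·0.4000 + 0.75·0.6000) ≈ 0.1818
After the outbound-traffic monitor='normal': P(compromised) = 0.6·0.1818 / (0.6·0.1818 + 0.65·0.8182) ≈ 0.1702
After the outbound-traffic monitor='normal': P(compromised) = 0.6·0.1702 / (0.6·0.1702 + 0.65·0.8298) ≈ 0.1592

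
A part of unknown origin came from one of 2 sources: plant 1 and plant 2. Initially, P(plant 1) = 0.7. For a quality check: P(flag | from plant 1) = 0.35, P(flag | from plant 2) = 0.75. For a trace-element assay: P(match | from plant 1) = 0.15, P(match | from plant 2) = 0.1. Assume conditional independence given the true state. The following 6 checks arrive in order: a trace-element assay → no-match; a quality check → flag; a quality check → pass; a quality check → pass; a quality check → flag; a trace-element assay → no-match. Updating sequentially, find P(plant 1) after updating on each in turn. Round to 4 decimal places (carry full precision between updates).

0.7539

After a trace-element assay='no-match': P(plant 1) = 0.85·0.7000 / (0.85·0.7000 + 0.9·0.3000) ≈ 0.6879
After a quality check='flag': P(plant 1) = 0.35·0.6879 / (0.35·0.6879 + 0.75·0.3121) ≈ 0.5070
After a quality check='pass': P(plant 1) = 0.65·0.5070 / (0.65·0.5070 + 0.25·0.4930) ≈ 0.7278
After a quality check='pass': P(plant 1) = 0.65·0.7278 / (0.65·0.7278 + 0.25·0.2722) ≈ 0.8742
After a quality check='flag': P(plant 1) = 0.35·0.8742 / (0.35·0.8742 + 0.75·0.1258) ≈ 0.7644
After a trace-element assay='no-match': P(plant 1) = 0.85·0.7644 / (0.85·0.7644 + 0.9·0.2356) ≈ 0.7539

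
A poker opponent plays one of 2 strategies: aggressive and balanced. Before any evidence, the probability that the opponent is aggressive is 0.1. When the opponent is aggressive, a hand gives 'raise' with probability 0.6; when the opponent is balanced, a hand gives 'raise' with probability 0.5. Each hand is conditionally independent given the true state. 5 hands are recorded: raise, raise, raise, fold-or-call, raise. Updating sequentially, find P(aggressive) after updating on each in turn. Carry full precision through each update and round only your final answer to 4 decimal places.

Each posterior becomes the prior for the next update.
After 'raise': P(aggressive) = 0.6·0.1000 / (0.6·0.1000 + 0.5·0.9000) ≈ 0.1176
After 'raise': P(aggressive) = 0.6·0.1176 / (0.6·0.1176 + 0.5·0.8824) ≈ 0.1379
After 'raise': P(aggressive) = 0.6·0.1379 / (0.6·0.1379 + 0.5·0.8621) ≈ 0.1611
After 'fold-or-call': P(aggressive) = 0.4·0.1611 / (0.4·0.1611 + 0.5·0.8389) ≈ 0.1331
After 'raise': P(aggressive) = 0.6·0.1331 / (0.6·0.1331 + 0.5·0.8669) ≈ 0.1556

0.1556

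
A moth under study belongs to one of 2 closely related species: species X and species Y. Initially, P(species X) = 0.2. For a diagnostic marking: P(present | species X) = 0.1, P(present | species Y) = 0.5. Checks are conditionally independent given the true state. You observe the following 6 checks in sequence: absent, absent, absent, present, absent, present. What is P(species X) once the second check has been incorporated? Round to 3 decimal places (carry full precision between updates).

After 'absent': P(species X) = 0.9·0.2000 / (0.9·0.2000 + 0.5·0.8000) ≈ 0.3103
After 'absent': P(species X) = 0.9·0.3103 / (0.9·0.3103 + 0.5·0.6897) ≈ 0.4475

0.448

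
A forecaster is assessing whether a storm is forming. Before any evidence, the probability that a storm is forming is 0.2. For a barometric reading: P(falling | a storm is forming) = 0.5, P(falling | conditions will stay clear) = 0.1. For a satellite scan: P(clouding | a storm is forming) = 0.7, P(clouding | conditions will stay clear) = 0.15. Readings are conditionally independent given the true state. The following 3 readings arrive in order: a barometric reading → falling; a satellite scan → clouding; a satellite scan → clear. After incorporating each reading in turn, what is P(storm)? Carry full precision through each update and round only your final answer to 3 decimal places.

After a barometric reading='falling': P(storm) = 0.5·0.2000 / (0.5·0.2000 + 0.1·0.8000) ≈ 0.5556
After a satellite scan='clouding': P(storm) = 0.7·0.5556 / (0.7·0.5556 + 0.15·0.4444) ≈ 0.8537
After a satellite scan='clear': P(storm) = 0.3·0.8537 / (0.3·0.8537 + 0.85·0.1463) ≈ 0.6731

0.673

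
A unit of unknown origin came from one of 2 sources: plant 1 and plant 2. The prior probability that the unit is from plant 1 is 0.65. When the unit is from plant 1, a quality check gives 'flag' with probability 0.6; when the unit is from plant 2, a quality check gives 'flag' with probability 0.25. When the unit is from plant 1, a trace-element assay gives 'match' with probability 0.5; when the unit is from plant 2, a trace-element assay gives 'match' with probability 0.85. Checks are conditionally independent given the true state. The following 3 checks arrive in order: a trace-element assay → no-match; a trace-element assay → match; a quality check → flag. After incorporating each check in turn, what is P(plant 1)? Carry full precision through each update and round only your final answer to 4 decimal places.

0.8973

After a trace-element assay='no-match': P(plant 1) = 0.5·0.6500 / (0.5·0.6500 + 0.15·0.3500) ≈ 0.8609
After a trace-element assay='match': P(plant 1) = 0.5·0.8609 / (0.5·0.8609 + 0.85·0.1391) ≈ 0.7846
After a quality check='flag': P(plant 1) = 0.6·0.7846 / (0.6·0.7846 + 0.25·0.2154) ≈ 0.8973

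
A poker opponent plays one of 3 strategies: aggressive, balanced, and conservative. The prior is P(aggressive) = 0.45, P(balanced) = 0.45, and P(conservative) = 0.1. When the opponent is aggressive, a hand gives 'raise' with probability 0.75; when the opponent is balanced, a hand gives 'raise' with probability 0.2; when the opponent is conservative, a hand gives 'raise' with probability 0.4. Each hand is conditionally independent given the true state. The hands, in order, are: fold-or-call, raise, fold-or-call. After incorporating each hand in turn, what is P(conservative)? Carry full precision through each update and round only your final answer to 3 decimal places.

0.155

After 'fold-or-call': normaliser = 0.25·0.4500 + 0.8·0.4500 + 0.6·0.1000; P(aggressive) ≈ 0.2113, P(balanced) ≈ 0.6761, P(conservative) ≈ 0.1127
After 'raise': normaliser = 0.75·0.2113 + 0.2·0.6761 + 0.4·0.1127; P(aggressive) ≈ 0.4678, P(balanced) ≈ 0.3992, P(conservative) ≈ 0.1331
After 'fold-or-call': normaliser = 0.25·0.4678 + 0.8·0.3992 + 0.6·0.1331; P(aggressive) ≈ 0.2266, P(balanced) ≈ 0.6187, P(conservative) ≈ 0.1547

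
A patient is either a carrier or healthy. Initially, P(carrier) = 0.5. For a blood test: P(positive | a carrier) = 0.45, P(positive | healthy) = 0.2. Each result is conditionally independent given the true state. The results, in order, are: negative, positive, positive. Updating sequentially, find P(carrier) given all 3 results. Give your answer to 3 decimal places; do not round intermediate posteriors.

After 'negative': P(carrier) = 0.55·0.5000 / (0.55·0.5000 + 0.8·0.5000) ≈ 0.4074
After 'positive': P(carrier) = 0.45·0.4074 / (0.45·0.4074 + 0.2·0.5926) ≈ 0.6074
After 'positive': P(carrier) = 0.45·0.6074 / (0.45·0.6074 + 0.2·0.3926) ≈ 0.7768

0.777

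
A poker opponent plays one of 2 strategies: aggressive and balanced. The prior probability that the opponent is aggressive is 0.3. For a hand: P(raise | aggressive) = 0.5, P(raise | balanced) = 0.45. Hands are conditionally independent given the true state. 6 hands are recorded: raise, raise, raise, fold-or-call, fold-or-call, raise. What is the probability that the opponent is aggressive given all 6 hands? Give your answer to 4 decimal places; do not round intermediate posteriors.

0.3506

Each posterior becomes the prior for the next update.
After 'raise': P(aggressive) = 0.5·0.3000 / (0.5·0.3000 + 0.45·0.7000) ≈ 0.3226
After 'raise': P(aggressive) = 0.5·0.3226 / (0.5·0.3226 + 0.45·0.6774) ≈ 0.3460
After 'raise': P(aggressive) = 0.5·0.3460 / (0.5·0.3460 + 0.45·0.6540) ≈ 0.3702
After 'fold-or-call': P(aggressive) = 0.5·0.3702 / (0.5·0.3702 + 0.55·0.6298) ≈ 0.3483
After 'fold-or-call': P(aggressive) = 0.5·0.3483 / (0.5·0.3483 + 0.55·0.6517) ≈ 0.3270
After 'raise': P(aggressive) = 0.5·0.3270 / (0.5·0.3270 + 0.45·0.6730) ≈ 0.3506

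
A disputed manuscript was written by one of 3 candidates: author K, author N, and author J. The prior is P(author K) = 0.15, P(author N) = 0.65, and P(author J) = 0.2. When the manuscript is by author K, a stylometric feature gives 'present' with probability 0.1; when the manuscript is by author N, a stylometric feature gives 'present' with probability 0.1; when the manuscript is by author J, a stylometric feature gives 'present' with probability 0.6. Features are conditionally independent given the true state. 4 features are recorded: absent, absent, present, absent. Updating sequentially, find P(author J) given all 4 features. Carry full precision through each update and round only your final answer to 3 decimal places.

After 'absent': normaliser = 0.9·0.1500 + 0.9·0.6500 + 0.4·0.2000; P(author K) ≈ 0.1688, P(author N) ≈ 0.7312, P(author J) ≈ 0.1000
After 'absent': normaliser = 0.9·0.1688 + 0.9·0.7312 + 0.4·0.1000; P(author K) ≈ 0.1787, P(author N) ≈ 0.7743, P(author J) ≈ 0.0471
After 'present': normaliser = 0.1·0.1787 + 0.1·0.7743 + 0.6·0.0471; P(author K) ≈ 0.1446, P(author N) ≈ 0.6268, P(author J) ≈ 0.2286
After 'absent': normaliser = 0.9·0.1446 + 0.9·0.6268 + 0.4·0.2286; P(author K) ≈ 0.1657, P(author N) ≈ 0.7180, P(author J) ≈ 0.1164

0.116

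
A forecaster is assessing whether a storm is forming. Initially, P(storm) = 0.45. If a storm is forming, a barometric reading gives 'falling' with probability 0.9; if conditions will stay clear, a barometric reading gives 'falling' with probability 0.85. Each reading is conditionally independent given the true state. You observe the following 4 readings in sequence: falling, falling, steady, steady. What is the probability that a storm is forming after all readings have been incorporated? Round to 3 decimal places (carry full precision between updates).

0.290

After 'falling': P(storm) = 0.9·0.4500 / (0.9·0.4500 + 0.85·0.5500) ≈ 0.4642
After 'falling': P(storm) = 0.9·0.4642 / (0.9·0.4642 + 0.85·0.5358) ≈ 0.4784
After 'steady': P(storm) = 0.1·0.4784 / (0.1·0.4784 + 0.15·0.5216) ≈ 0.3795
After 'steady': P(storm) = 0.1·0.3795 / (0.1·0.3795 + 0.15·0.6205) ≈ 0.2896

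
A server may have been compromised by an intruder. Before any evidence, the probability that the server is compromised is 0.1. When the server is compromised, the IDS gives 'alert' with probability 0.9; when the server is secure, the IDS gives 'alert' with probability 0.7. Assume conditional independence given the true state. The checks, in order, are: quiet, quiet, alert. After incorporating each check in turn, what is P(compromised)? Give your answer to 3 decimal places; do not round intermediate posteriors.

0.016

Each posterior becomes the prior for the next update.
After 'quiet': P(compromised) = 0.1·0.1000 / (0.1·0.1000 + 0.3·0.9000) ≈ 0.0357
After 'quiet': P(compromised) = 0.1·0.0357 / (0.1·0.0357 + 0.3·0.9643) ≈ 0.0122
After 'alert': P(compromised) = 0.9·0.0122 / (0.9·0.0122 + 0.7·0.9878) ≈ 0.0156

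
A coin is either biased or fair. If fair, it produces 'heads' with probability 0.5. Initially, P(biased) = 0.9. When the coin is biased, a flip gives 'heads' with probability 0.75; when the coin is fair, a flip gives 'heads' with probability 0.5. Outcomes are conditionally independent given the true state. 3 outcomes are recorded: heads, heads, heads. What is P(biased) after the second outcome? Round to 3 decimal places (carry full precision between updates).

After 'heads': P(biased) = 0.75·0.9000 / (0.75·0.9000 + 0.5·0.1000) ≈ 0.9310
After 'heads': P(biased) = 0.75·0.9310 / (0.75·0.9310 + 0.5·0.0690) ≈ 0.9529

0.953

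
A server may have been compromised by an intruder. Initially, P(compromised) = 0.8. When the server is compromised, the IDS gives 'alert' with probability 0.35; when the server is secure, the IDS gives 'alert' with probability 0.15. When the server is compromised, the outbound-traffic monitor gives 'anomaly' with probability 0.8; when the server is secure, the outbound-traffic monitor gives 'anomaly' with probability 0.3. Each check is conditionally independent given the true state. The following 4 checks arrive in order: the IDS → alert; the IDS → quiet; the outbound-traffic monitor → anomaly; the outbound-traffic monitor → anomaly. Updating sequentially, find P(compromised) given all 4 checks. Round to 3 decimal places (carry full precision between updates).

0.981

After the IDS='alert': P(compromised) = 0.35·0.8000 / (0.35·0.8000 + 0.15·0.2000) ≈ 0.9032
After the IDS='quiet': P(compromised) = 0.65·0.9032 / (0.65·0.9032 + 0.85·0.0968) ≈ 0.8771
After the outbound-traffic monitor='anomaly': P(compromised) = 0.8·0.8771 / (0.8·0.8771 + 0.3·0.1229) ≈ 0.9501
After the outbound-traffic monitor='anomaly': P(compromised) = 0.8·0.9501 / (0.8·0.9501 + 0.3·0.0499) ≈ 0.9807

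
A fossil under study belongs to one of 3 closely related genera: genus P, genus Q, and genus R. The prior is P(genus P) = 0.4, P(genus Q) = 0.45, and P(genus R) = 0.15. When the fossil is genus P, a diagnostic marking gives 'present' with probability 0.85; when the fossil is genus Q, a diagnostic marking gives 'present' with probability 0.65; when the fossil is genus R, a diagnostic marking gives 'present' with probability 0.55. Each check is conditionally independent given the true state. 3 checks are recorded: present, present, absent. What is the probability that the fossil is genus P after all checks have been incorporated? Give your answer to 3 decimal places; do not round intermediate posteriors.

After 'present': normaliser = 0.85·0.4000 + 0.65·0.4500 + 0.55·0.1500; P(genus P) ≈ 0.4755, P(genus Q) ≈ 0.4091, P(genus R) ≈ 0.1154
After 'present': normaliser = 0.85·0.4755 + 0.65·0.4091 + 0.55·0.1154; P(genus P) ≈ 0.5510, P(genus Q) ≈ 0.3625, P(genus R) ≈ 0.0865
After 'absent': normaliser = 0.15·0.5510 + 0.35·0.3625 + 0.45·0.0865; P(genus P) ≈ 0.3327, P(genus Q) ≈ 0.5106, P(genus R) ≈ 0.1567

0.333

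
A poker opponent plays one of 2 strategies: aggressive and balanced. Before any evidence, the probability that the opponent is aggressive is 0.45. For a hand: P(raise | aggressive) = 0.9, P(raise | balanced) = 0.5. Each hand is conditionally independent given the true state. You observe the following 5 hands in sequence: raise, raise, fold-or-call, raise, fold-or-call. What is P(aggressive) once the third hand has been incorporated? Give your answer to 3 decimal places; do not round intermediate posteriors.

0.346

After 'raise': P(aggressive) = 0.9·0.4500 / (0.9·0.4500 + 0.5·0.5500) ≈ 0.5956
After 'raise': P(aggressive) = 0.9·0.5956 / (0.9·0.5956 + 0.5·0.4044) ≈ 0.7261
After 'fold-or-call': P(aggressive) = 0.1·0.7261 / (0.1·0.7261 + 0.5·0.2739) ≈ 0.3465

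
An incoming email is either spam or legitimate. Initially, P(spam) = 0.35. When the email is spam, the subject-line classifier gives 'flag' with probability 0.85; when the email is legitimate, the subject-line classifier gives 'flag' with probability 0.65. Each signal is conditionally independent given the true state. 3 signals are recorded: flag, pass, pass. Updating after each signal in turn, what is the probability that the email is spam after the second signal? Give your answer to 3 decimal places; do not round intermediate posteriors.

0.232

After 'flag': P(spam) = 0.85·0.3500 / (0.85·0.3500 + 0.65·0.6500) ≈ 0.4132
After 'pass': P(spam) = 0.15·0.4132 / (0.15·0.4132 + 0.35·0.5868) ≈ 0.2318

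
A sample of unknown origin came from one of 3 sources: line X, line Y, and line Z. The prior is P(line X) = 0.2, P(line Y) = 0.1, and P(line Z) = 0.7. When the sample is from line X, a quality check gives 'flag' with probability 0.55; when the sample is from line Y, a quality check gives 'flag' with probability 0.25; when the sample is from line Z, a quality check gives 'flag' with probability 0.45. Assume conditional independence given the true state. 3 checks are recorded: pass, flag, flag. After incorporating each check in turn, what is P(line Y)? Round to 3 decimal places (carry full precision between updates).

After 'pass': normaliser = 0.45·0.2000 + 0.75·0.1000 + 0.55·0.7000; P(line X) ≈ 0.1636, P(line Y) ≈ 0.1364, P(line Z) ≈ 0.7000
After 'flag': normaliser = 0.55·0.1636 + 0.25·0.1364 + 0.45·0.7000; P(line X) ≈ 0.2050, P(line Y) ≈ 0.0776, P(line Z) ≈ 0.7174
After 'flag': normaliser = 0.55·0.2050 + 0.25·0.0776 + 0.45·0.7174; P(line X) ≈ 0.2478, P(line Y) ≈ 0.0427, P(line Z) ≈ 0.7096

0.043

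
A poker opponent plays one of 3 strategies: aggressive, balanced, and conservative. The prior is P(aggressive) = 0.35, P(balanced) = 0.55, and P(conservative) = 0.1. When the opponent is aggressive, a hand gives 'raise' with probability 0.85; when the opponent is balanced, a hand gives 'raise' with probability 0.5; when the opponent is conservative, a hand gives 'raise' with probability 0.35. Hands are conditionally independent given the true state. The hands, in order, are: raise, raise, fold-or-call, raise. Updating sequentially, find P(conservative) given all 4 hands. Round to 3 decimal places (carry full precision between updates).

0.040

After 'raise': normaliser = 0.85·0.3500 + 0.5·0.5500 + 0.35·0.1000; P(aggressive) ≈ 0.4897, P(balanced) ≈ 0.4527, P(conservative) ≈ 0.0576
After 'raise': normaliser = 0.85·0.4897 + 0.5·0.4527 + 0.35·0.0576; P(aggressive) ≈ 0.6281, P(balanced) ≈ 0.3415, P(conservative) ≈ 0.0304
After 'fold-or-call': normaliser = 0.15·0.6281 + 0.5·0.3415 + 0.65·0.0304; P(aggressive) ≈ 0.3309, P(balanced) ≈ 0.5997, P(conservative) ≈ 0.0695
After 'raise': normaliser = 0.85·0.3309 + 0.5·0.5997 + 0.35·0.0695; P(aggressive) ≈ 0.4646, P(balanced) ≈ 0.4953, P(conservative) ≈ 0.0402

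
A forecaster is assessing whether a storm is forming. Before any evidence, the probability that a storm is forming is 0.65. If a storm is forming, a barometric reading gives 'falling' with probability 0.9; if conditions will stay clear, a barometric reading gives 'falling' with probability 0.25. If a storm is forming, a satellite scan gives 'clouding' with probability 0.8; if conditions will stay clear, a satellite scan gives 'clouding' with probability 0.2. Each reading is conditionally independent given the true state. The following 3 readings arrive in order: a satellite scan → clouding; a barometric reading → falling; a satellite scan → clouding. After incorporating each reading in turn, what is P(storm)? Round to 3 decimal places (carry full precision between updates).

Apply Bayes' rule sequentially, carrying P(storm) forward.
After a satellite scan='clouding': P(storm) = 0.8·0.6500 / (0.8·0.6500 + 0.2·0.3500) ≈ 0.8814
After a barometric reading='falling': P(storm) = 0.9·0.8814 / (0.9·0.8814 + 0.25·0.1186) ≈ 0.9640
After a satellite scan='clouding': P(storm) = 0.8·0.9640 / (0.8·0.9640 + 0.2·0.0360) ≈ 0.9907

0.991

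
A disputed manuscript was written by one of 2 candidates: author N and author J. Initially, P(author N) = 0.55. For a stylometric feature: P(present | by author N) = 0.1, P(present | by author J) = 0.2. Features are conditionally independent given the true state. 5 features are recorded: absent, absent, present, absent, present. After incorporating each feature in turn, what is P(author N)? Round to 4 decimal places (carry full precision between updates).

0.3032

After 'absent': P(author N) = 0.9·0.5500 / (0.9·0.5500 + 0.8·0.4500) ≈ 0.5789
After 'absent': P(author N) = 0.9·0.5789 / (0.9·0.5789 + 0.8·0.4211) ≈ 0.6074
After 'present': P(author N) = 0.1·0.6074 / (0.1·0.6074 + 0.2·0.3926) ≈ 0.4361
After 'absent': P(author N) = 0.9·0.4361 / (0.9·0.4361 + 0.8·0.5639) ≈ 0.4653
After 'present': P(author N) = 0.1·0.4653 / (0.1·0.4653 + 0.2·0.5347) ≈ 0.3032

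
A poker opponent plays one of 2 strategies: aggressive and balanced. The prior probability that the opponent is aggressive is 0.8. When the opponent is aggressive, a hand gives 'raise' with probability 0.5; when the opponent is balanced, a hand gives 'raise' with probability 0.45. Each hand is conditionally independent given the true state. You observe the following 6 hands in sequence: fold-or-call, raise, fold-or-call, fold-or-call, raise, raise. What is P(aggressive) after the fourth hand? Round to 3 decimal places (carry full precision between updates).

Apply Bayes' rule sequentially, carrying P(aggressive) forward.
After 'fold-or-call': P(aggressive) = 0.5·0.8000 / (0.5·0.8000 + 0.55·0.2000) ≈ 0.7843
After 'raise': P(aggressive) = 0.5·0.7843 / (0.5·0.7843 + 0.45·0.2157) ≈ 0.8016
After 'fold-or-call': P(aggressive) = 0.5·0.8016 / (0.5·0.8016 + 0.55·0.1984) ≈ 0.7860
After 'fold-or-call': P(aggressive) = 0.5·0.7860 / (0.5·0.7860 + 0.55·0.2140) ≈ 0.7695

0.770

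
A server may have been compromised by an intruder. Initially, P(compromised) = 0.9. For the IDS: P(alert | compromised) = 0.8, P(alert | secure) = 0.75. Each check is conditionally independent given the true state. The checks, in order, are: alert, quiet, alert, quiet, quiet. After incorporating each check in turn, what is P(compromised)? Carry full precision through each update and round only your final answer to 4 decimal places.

0.8398

After 'alert': P(compromised) = 0.8·0.9000 / (0.8·0.9000 + 0.75·0.1000) ≈ 0.9057
After 'quiet': P(compromised) = 0.2·0.9057 / (0.2·0.9057 + 0.25·0.0943) ≈ 0.8848
After 'alert': P(compromised) = 0.8·0.8848 / (0.8·0.8848 + 0.75·0.1152) ≈ 0.8912
After 'quiet': P(compromised) = 0.2·0.8912 / (0.2·0.8912 + 0.25·0.1088) ≈ 0.8676
After 'quiet': P(compromised) = 0.2·0.8676 / (0.2·0.8676 + 0.25·0.1324) ≈ 0.8398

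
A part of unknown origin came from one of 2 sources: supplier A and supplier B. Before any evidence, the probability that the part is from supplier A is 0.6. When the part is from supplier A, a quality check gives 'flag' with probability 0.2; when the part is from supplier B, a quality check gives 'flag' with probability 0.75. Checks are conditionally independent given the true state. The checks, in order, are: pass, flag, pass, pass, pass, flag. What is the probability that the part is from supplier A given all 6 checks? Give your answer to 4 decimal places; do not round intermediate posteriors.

0.9179

Each posterior becomes the prior for the next update.
After 'pass': P(supplier A) = 0.8·0.6000 / (0.8·0.6000 + 0.25·0.4000) ≈ 0.8276
After 'flag': P(supplier A) = 0.2·0.8276 / (0.2·0.8276 + 0.75·0.1724) ≈ 0.5614
After 'pass': P(supplier A) = 0.8·0.5614 / (0.8·0.5614 + 0.25·0.4386) ≈ 0.8038
After 'pass': P(supplier A) = 0.8·0.8038 / (0.8·0.8038 + 0.25·0.1962) ≈ 0.9291
After 'pass': P(supplier A) = 0.8·0.9291 / (0.8·0.9291 + 0.25·0.0709) ≈ 0.9767
After 'flag': P(supplier A) = 0.2·0.9767 / (0.2·0.9767 + 0.75·0.0233) ≈ 0.9179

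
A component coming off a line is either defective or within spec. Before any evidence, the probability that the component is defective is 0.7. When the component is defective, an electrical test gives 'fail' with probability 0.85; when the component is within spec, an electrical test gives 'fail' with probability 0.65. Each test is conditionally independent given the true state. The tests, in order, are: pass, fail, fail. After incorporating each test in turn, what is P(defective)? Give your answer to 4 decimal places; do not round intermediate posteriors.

After 'pass': P(defective) = 0.15·0.7000 / (0.15·0.7000 + 0.35·0.3000) ≈ 0.5000
After 'fail': P(defective) = 0.85·0.5000 / (0.85·0.5000 + 0.65·0.5000) ≈ 0.5667
After 'fail': P(defective) = 0.85·0.5667 / (0.85·0.5667 + 0.65·0.4333) ≈ 0.6310

0.6310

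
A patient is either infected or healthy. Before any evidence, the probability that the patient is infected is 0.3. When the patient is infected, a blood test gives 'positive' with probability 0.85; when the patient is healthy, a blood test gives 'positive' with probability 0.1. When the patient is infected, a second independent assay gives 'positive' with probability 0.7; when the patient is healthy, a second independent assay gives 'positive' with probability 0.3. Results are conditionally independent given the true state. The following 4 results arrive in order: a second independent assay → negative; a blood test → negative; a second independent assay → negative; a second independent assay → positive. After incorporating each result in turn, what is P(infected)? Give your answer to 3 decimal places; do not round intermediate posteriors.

0.030

After a second independent assay='negative': P(infected) = 0.3·0.3000 / (0.3·0.3000 + 0.7·0.7000) ≈ 0.1552
After a blood test='negative': P(infected) = 0.15·0.1552 / (0.15·0.1552 + 0.9·0.8448) ≈ 0.0297
After a second independent assay='negative': P(infected) = 0.3·0.0297 / (0.3·0.0297 + 0.7·0.9703) ≈ 0.0129
After a second independent assay='positive': P(infected) = 0.7·0.0129 / (0.7·0.0129 + 0.3·0.9871) ≈ 0.0297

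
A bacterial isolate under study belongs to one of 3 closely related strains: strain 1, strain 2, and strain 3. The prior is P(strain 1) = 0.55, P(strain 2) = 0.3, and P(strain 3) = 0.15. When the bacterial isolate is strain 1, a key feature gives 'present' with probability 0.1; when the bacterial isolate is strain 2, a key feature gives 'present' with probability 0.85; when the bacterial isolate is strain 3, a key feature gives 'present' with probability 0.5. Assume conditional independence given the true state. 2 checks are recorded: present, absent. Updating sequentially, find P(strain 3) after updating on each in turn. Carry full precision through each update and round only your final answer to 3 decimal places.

0.299

After 'present': normaliser = 0.1·0.5500 + 0.85·0.3000 + 0.5·0.1500; P(strain 1) ≈ 0.1429, P(strain 2) ≈ 0.6623, P(strain 3) ≈ 0.1948
After 'absent': normaliser = 0.9·0.1429 + 0.15·0.6623 + 0.5·0.1948; P(strain 1) ≈ 0.3952, P(strain 2) ≈ 0.3054, P(strain 3) ≈ 0.2994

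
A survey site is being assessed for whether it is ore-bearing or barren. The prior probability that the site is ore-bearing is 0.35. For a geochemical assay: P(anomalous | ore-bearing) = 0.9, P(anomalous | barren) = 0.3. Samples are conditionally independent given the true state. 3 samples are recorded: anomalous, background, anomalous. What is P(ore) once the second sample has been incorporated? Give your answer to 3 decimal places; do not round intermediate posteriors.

0.188

After 'anomalous': P(ore) = 0.9·0.3500 / (0.9·0.3500 + 0.3·0.6500) ≈ 0.6176
After 'background': P(ore) = 0.1·0.6176 / (0.1·0.6176 + 0.7·0.3824) ≈ 0.1875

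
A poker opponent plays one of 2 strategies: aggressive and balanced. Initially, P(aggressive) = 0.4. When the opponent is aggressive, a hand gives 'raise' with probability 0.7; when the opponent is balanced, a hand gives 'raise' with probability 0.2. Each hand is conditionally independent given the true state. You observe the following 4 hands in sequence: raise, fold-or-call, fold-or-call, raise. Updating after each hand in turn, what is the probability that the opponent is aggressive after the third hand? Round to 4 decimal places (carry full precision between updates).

After 'raise': P(aggressive) = 0.7·0.4000 / (0.7·0.4000 + 0.2·0.6000) ≈ 0.7000
After 'fold-or-call': P(aggressive) = 0.3·0.7000 / (0.3·0.7000 + 0.8·0.3000) ≈ 0.4667
After 'fold-or-call': P(aggressive) = 0.3·0.4667 / (0.3·0.4667 + 0.8·0.5333) ≈ 0.2471

0.2471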